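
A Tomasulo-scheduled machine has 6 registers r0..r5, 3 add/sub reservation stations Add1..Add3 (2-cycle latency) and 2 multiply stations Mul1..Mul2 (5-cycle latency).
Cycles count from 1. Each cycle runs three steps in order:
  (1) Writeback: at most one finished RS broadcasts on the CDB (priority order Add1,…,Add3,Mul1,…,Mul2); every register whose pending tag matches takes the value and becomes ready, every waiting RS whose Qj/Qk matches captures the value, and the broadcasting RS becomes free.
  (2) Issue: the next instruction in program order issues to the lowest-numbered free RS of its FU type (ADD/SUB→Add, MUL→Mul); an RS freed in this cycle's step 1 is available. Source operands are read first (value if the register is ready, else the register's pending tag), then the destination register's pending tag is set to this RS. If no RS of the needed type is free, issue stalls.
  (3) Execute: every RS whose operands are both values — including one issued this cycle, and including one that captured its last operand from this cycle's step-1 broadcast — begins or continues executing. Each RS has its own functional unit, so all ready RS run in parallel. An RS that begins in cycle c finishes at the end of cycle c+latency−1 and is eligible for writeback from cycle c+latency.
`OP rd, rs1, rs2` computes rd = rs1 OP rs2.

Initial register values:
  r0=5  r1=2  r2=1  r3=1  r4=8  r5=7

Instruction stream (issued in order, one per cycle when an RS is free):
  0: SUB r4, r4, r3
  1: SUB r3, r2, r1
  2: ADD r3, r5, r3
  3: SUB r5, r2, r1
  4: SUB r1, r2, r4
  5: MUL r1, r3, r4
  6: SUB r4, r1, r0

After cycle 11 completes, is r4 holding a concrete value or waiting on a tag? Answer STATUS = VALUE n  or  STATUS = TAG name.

c1: issue SUB r4<-Add1 | r0:5,r1:2,r2:1,r3:1,r4:Add1,r5:7
c2: issue SUB r3<-Add2 | r0:5,r1:2,r2:1,r3:Add2,r4:Add1,r5:7
c3: CDB Add1=7; issue ADD r3<-Add1 | r0:5,r1:2,r2:1,r3:Add1,r4:7,r5:7
c4: CDB Add2=-1; issue SUB r5<-Add2 | r0:5,r1:2,r2:1,r3:Add1,r4:7,r5:Add2
c5: issue SUB r1<-Add3 | r0:5,r1:Add3,r2:1,r3:Add1,r4:7,r5:Add2
c6: CDB Add1=6; issue MUL r1<-Mul1 | r0:5,r1:Mul1,r2:1,r3:6,r4:7,r5:Add2
c7: CDB Add2=-1; issue SUB r4<-Add1 | r0:5,r1:Mul1,r2:1,r3:6,r4:Add1,r5:-1
c8: CDB Add3=-6 | r0:5,r1:Mul1,r2:1,r3:6,r4:Add1,r5:-1
c9: - | r0:5,r1:Mul1,r2:1,r3:6,r4:Add1,r5:-1
c10: - | r0:5,r1:Mul1,r2:1,r3:6,r4:Add1,r5:-1
c11: CDB Mul1=42 | r0:5,r1:42,r2:1,r3:6,r4:Add1,r5:-1

STATUS = TAG Add1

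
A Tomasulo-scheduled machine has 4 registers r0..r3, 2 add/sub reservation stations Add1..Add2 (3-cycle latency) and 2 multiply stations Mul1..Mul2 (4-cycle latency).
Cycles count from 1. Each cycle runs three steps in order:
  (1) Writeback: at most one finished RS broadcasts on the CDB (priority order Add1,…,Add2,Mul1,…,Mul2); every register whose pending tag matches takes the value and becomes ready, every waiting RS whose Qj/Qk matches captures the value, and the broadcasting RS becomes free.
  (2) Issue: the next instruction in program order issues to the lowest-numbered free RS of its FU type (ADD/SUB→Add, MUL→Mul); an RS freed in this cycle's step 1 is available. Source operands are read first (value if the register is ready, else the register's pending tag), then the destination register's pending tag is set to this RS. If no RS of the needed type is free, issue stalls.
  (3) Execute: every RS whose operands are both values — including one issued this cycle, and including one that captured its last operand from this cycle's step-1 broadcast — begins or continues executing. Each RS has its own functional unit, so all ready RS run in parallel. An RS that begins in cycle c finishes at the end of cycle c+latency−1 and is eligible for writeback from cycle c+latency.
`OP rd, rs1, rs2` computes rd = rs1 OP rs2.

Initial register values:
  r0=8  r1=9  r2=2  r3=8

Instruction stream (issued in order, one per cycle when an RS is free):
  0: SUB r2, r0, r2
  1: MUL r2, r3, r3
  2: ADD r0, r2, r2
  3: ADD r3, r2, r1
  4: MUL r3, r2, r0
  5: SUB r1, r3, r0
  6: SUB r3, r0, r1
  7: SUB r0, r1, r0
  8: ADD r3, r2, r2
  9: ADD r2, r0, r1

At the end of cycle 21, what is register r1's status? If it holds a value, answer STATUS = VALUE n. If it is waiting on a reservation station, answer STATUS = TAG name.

c1: issue SUB r2<-Add1 | r0:8,r1:9,r2:Add1,r3:8
c2: issue MUL r2<-Mul1 | r0:8,r1:9,r2:Mul1,r3:8
c3: issue ADD r0<-Add2 | r0:Add2,r1:9,r2:Mul1,r3:8
c4: CDB Add1=6; issue ADD r3<-Add1 | r0:Add2,r1:9,r2:Mul1,r3:Add1
c5: issue MUL r3<-Mul2 | r0:Add2,r1:9,r2:Mul1,r3:Mul2
c6: CDB Mul1=64; stall | r0:Add2,r1:9,r2:64,r3:Mul2
c7: stall | r0:Add2,r1:9,r2:64,r3:Mul2
c8: stall | r0:Add2,r1:9,r2:64,r3:Mul2
c9: CDB Add1=73; issue SUB r1<-Add1 | r0:Add2,r1:Add1,r2:64,r3:Mul2
c10: CDB Add2=128; issue SUB r3<-Add2 | r0:128,r1:Add1,r2:64,r3:Add2
c11: stall | r0:128,r1:Add1,r2:64,r3:Add2
c12: stall | r0:128,r1:Add1,r2:64,r3:Add2
c13: stall | r0:128,r1:Add1,r2:64,r3:Add2
c14: CDB Mul2=8192; stall | r0:128,r1:Add1,r2:64,r3:Add2
c15: stall | r0:128,r1:Add1,r2:64,r3:Add2
c16: stall | r0:128,r1:Add1,r2:64,r3:Add2
c17: CDB Add1=8064; issue SUB r0<-Add1 | r0:Add1,r1:8064,r2:64,r3:Add2
c18: stall | r0:Add1,r1:8064,r2:64,r3:Add2
c19: stall | r0:Add1,r1:8064,r2:64,r3:Add2
c20: CDB Add1=7936; issue ADD r3<-Add1 | r0:7936,r1:8064,r2:64,r3:Add1
c21: CDB Add2=-7936; issue ADD r2<-Add2 | r0:7936,r1:8064,r2:Add2,r3:Add1

STATUS = VALUE 8064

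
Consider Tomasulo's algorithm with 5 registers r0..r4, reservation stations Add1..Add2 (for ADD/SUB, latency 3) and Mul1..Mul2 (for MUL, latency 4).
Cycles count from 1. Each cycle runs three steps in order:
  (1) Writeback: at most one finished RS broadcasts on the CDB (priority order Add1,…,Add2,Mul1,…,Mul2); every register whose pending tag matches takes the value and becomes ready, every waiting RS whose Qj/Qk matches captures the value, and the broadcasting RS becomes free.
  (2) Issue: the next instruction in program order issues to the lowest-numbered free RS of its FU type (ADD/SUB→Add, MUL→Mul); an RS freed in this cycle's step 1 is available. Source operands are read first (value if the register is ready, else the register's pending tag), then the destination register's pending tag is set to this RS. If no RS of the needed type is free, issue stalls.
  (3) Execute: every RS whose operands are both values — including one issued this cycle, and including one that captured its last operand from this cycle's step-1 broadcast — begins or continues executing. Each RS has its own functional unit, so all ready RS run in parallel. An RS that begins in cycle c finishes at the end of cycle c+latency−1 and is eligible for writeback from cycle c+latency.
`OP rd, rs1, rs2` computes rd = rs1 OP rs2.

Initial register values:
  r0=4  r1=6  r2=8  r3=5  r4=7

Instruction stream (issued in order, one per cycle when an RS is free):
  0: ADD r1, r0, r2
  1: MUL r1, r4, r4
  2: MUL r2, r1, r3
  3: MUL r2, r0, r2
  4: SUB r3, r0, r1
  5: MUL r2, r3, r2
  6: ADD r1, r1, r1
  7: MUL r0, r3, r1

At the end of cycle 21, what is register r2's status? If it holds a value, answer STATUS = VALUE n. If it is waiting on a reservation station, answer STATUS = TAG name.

STATUS = VALUE -44100

  c1: issue ADD r1<-Add1  regs: r0:4,r1:Add1,r2:8,r3:5,r4:7
  c2: issue MUL r1<-Mul1  regs: r0:4,r1:Mul1,r2:8,r3:5,r4:7
  c3: issue MUL r2<-Mul2  regs: r0:4,r1:Mul1,r2:Mul2,r3:5,r4:7
  c4: CDB Add1=12; stall  regs: r0:4,r1:Mul1,r2:Mul2,r3:5,r4:7
  c5: stall  regs: r0:4,r1:Mul1,r2:Mul2,r3:5,r4:7
  c6: CDB Mul1=49; issue MUL r2<-Mul1  regs: r0:4,r1:49,r2:Mul1,r3:5,r4:7
  c7: issue SUB r3<-Add1  regs: r0:4,r1:49,r2:Mul1,r3:Add1,r4:7
  c8: stall  regs: r0:4,r1:49,r2:Mul1,r3:Add1,r4:7
  c9: stall  regs: r0:4,r1:49,r2:Mul1,r3:Add1,r4:7
  c10: CDB Add1=-45; stall  regs: r0:4,r1:49,r2:Mul1,r3:-45,r4:7
  c11: CDB Mul2=245; issue MUL r2<-Mul2  regs: r0:4,r1:49,r2:Mul2,r3:-45,r4:7
  c12: issue ADD r1<-Add1  regs: r0:4,r1:Add1,r2:Mul2,r3:-45,r4:7
  c13: stall  regs: r0:4,r1:Add1,r2:Mul2,r3:-45,r4:7
  c14: stall  regs: r0:4,r1:Add1,r2:Mul2,r3:-45,r4:7
  c15: CDB Add1=98; stall  regs: r0:4,r1:98,r2:Mul2,r3:-45,r4:7
  c16: CDB Mul1=980; issue MUL r0<-Mul1  regs: r0:Mul1,r1:98,r2:Mul2,r3:-45,r4:7
  c17: -  regs: r0:Mul1,r1:98,r2:Mul2,r3:-45,r4:7
  c18: -  regs: r0:Mul1,r1:98,r2:Mul2,r3:-45,r4:7
  c19: -  regs: r0:Mul1,r1:98,r2:Mul2,r3:-45,r4:7
  c20: CDB Mul1=-4410  regs: r0:-4410,r1:98,r2:Mul2,r3:-45,r4:7
  c21: CDB Mul2=-44100  regs: r0:-4410,r1:98,r2:-44100,r3:-45,r4:7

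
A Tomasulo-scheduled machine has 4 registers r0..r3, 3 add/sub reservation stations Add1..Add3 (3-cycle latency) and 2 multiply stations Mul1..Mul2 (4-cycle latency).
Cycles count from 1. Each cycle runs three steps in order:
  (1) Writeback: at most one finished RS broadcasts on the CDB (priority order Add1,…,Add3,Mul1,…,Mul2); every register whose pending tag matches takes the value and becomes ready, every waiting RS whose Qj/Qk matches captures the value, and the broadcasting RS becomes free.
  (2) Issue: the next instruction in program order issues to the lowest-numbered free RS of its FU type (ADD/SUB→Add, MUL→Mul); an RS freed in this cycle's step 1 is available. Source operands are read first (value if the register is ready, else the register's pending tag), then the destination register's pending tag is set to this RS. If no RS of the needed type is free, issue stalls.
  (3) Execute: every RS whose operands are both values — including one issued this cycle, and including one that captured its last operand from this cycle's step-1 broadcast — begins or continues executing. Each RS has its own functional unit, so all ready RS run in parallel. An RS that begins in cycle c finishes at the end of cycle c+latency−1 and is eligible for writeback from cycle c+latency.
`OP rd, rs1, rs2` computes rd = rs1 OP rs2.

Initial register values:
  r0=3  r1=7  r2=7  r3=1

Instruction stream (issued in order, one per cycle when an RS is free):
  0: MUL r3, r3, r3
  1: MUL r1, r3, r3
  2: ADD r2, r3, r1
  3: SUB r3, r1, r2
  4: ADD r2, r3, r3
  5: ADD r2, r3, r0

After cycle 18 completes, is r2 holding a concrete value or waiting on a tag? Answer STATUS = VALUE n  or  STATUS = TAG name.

cycle 1: issue MUL r3<-Mul1 // r0:3,r1:7,r2:7,r3:Mul1
cycle 2: issue MUL r1<-Mul2 // r0:3,r1:Mul2,r2:7,r3:Mul1
cycle 3: issue ADD r2<-Add1 // r0:3,r1:Mul2,r2:Add1,r3:Mul1
cycle 4: issue SUB r3<-Add2 // r0:3,r1:Mul2,r2:Add1,r3:Add2
cycle 5: CDB Mul1=1; issue ADD r2<-Add3 // r0:3,r1:Mul2,r2:Add3,r3:Add2
cycle 6: stall // r0:3,r1:Mul2,r2:Add3,r3:Add2
cycle 7: stall // r0:3,r1:Mul2,r2:Add3,r3:Add2
cycle 8: stall // r0:3,r1:Mul2,r2:Add3,r3:Add2
cycle 9: CDB Mul2=1; stall // r0:3,r1:1,r2:Add3,r3:Add2
cycle 10: stall // r0:3,r1:1,r2:Add3,r3:Add2
cycle 11: stall // r0:3,r1:1,r2:Add3,r3:Add2
cycle 12: CDB Add1=2; issue ADD r2<-Add1 // r0:3,r1:1,r2:Add1,r3:Add2
cycle 13: - // r0:3,r1:1,r2:Add1,r3:Add2
cycle 14: - // r0:3,r1:1,r2:Add1,r3:Add2
cycle 15: CDB Add2=-1 // r0:3,r1:1,r2:Add1,r3:-1
cycle 16: - // r0:3,r1:1,r2:Add1,r3:-1
cycle 17: - // r0:3,r1:1,r2:Add1,r3:-1
cycle 18: CDB Add1=2 // r0:3,r1:1,r2:2,r3:-1

STATUS = VALUE 2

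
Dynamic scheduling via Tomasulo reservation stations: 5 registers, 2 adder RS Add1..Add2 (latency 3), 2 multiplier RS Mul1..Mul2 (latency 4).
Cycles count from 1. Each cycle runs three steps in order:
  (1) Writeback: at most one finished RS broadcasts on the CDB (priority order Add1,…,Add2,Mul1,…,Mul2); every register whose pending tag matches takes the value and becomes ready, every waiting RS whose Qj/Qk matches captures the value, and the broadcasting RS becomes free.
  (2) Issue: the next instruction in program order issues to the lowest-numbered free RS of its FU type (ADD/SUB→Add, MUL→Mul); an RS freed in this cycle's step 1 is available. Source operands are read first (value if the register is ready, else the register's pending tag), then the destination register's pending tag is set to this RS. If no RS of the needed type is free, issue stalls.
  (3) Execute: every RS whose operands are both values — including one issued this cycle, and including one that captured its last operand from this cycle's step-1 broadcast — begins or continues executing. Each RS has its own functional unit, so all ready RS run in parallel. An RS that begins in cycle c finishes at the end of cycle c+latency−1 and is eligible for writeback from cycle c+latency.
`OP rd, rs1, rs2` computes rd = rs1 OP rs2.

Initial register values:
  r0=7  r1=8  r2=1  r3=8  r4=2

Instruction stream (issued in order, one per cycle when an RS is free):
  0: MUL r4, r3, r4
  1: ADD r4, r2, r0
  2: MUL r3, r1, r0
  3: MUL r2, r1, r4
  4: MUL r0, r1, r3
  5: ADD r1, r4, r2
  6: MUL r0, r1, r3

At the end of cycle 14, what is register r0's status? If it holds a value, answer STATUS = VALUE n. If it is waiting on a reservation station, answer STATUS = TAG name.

  c1: issue MUL r4<-Mul1  regs: r0:7,r1:8,r2:1,r3:8,r4:Mul1
  c2: issue ADD r4<-Add1  regs: r0:7,r1:8,r2:1,r3:8,r4:Add1
  c3: issue MUL r3<-Mul2  regs: r0:7,r1:8,r2:1,r3:Mul2,r4:Add1
  c4: stall  regs: r0:7,r1:8,r2:1,r3:Mul2,r4:Add1
  c5: CDB Add1=8; stall  regs: r0:7,r1:8,r2:1,r3:Mul2,r4:8
  c6: CDB Mul1=16; issue MUL r2<-Mul1  regs: r0:7,r1:8,r2:Mul1,r3:Mul2,r4:8
  c7: CDB Mul2=56; issue MUL r0<-Mul2  regs: r0:Mul2,r1:8,r2:Mul1,r3:56,r4:8
  c8: issue ADD r1<-Add1  regs: r0:Mul2,r1:Add1,r2:Mul1,r3:56,r4:8
  c9: stall  regs: r0:Mul2,r1:Add1,r2:Mul1,r3:56,r4:8
  c10: CDB Mul1=64; issue MUL r0<-Mul1  regs: r0:Mul1,r1:Add1,r2:64,r3:56,r4:8
  c11: CDB Mul2=448  regs: r0:Mul1,r1:Add1,r2:64,r3:56,r4:8
  c12: -  regs: r0:Mul1,r1:Add1,r2:64,r3:56,r4:8
  c13: CDB Add1=72  regs: r0:Mul1,r1:72,r2:64,r3:56,r4:8
  c14: -  regs: r0:Mul1,r1:72,r2:64,r3:56,r4:8

STATUS = TAG Mul1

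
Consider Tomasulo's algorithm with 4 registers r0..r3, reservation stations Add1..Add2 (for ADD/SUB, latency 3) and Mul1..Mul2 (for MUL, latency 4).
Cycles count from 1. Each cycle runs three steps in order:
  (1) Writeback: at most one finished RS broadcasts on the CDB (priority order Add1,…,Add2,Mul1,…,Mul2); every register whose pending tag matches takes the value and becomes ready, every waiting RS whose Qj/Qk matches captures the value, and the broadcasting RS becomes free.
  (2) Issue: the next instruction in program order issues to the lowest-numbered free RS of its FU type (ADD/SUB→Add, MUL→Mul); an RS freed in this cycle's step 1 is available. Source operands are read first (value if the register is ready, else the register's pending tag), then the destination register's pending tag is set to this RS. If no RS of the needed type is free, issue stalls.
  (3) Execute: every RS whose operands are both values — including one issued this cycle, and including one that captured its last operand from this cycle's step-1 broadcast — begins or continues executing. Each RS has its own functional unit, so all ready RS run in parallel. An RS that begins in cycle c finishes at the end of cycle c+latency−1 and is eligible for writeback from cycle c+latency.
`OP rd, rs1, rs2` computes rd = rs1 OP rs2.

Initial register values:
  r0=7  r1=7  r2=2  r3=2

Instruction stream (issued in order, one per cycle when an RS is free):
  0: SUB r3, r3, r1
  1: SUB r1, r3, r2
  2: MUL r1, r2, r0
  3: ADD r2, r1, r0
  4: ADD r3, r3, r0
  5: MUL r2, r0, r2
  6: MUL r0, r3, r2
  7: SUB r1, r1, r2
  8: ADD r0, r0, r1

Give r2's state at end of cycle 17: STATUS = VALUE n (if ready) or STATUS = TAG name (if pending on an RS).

STATUS = VALUE 147

  c1: issue SUB r3<-Add1  regs: r0:7,r1:7,r2:2,r3:Add1
  c2: issue SUB r1<-Add2  regs: r0:7,r1:Add2,r2:2,r3:Add1
  c3: issue MUL r1<-Mul1  regs: r0:7,r1:Mul1,r2:2,r3:Add1
  c4: CDB Add1=-5; issue ADD r2<-Add1  regs: r0:7,r1:Mul1,r2:Add1,r3:-5
  c5: stall  regs: r0:7,r1:Mul1,r2:Add1,r3:-5
  c6: stall  regs: r0:7,r1:Mul1,r2:Add1,r3:-5
  c7: CDB Add2=-7; issue ADD r3<-Add2  regs: r0:7,r1:Mul1,r2:Add1,r3:Add2
  c8: CDB Mul1=14; issue MUL r2<-Mul1  regs: r0:7,r1:14,r2:Mul1,r3:Add2
  c9: issue MUL r0<-Mul2  regs: r0:Mul2,r1:14,r2:Mul1,r3:Add2
  c10: CDB Add2=2; issue SUB r1<-Add2  regs: r0:Mul2,r1:Add2,r2:Mul1,r3:2
  c11: CDB Add1=21; issue ADD r0<-Add1  regs: r0:Add1,r1:Add2,r2:Mul1,r3:2
  c12: -  regs: r0:Add1,r1:Add2,r2:Mul1,r3:2
  c13: -  regs: r0:Add1,r1:Add2,r2:Mul1,r3:2
  c14: -  regs: r0:Add1,r1:Add2,r2:Mul1,r3:2
  c15: CDB Mul1=147  regs: r0:Add1,r1:Add2,r2:147,r3:2
  c16: -  regs: r0:Add1,r1:Add2,r2:147,r3:2
  c17: -  regs: r0:Add1,r1:Add2,r2:147,r3:2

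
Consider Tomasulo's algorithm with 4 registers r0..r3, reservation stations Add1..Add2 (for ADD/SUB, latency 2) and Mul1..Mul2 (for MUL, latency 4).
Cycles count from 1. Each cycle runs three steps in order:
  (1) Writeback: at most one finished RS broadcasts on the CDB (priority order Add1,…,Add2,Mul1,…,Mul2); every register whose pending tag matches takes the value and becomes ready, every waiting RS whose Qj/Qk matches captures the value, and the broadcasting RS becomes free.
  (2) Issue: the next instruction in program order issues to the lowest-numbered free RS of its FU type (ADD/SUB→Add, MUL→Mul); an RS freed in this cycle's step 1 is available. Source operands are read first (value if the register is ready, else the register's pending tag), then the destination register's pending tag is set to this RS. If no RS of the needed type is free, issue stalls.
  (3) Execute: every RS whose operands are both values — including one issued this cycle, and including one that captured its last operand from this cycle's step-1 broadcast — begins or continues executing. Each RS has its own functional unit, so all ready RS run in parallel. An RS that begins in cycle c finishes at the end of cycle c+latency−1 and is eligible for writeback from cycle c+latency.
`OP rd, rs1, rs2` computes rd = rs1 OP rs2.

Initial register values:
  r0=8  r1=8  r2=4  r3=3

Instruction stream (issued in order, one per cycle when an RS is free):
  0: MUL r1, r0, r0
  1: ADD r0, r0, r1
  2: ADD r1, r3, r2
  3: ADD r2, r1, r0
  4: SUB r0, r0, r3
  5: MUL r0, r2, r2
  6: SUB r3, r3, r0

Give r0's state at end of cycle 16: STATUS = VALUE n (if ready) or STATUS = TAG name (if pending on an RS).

  c1: issue MUL r1<-Mul1  regs: r0:8,r1:Mul1,r2:4,r3:3
  c2: issue ADD r0<-Add1  regs: r0:Add1,r1:Mul1,r2:4,r3:3
  c3: issue ADD r1<-Add2  regs: r0:Add1,r1:Add2,r2:4,r3:3
  c4: stall  regs: r0:Add1,r1:Add2,r2:4,r3:3
  c5: CDB Add2=7; issue ADD r2<-Add2  regs: r0:Add1,r1:7,r2:Add2,r3:3
  c6: CDB Mul1=64; stall  regs: r0:Add1,r1:7,r2:Add2,r3:3
  c7: stall  regs: r0:Add1,r1:7,r2:Add2,r3:3
  c8: CDB Add1=72; issue SUB r0<-Add1  regs: r0:Add1,r1:7,r2:Add2,r3:3
  c9: issue MUL r0<-Mul1  regs: r0:Mul1,r1:7,r2:Add2,r3:3
  c10: CDB Add1=69; issue SUB r3<-Add1  regs: r0:Mul1,r1:7,r2:Add2,r3:Add1
  c11: CDB Add2=79  regs: r0:Mul1,r1:7,r2:79,r3:Add1
  c12: -  regs: r0:Mul1,r1:7,r2:79,r3:Add1
  c13: -  regs: r0:Mul1,r1:7,r2:79,r3:Add1
  c14: -  regs: r0:Mul1,r1:7,r2:79,r3:Add1
  c15: CDB Mul1=6241  regs: r0:6241,r1:7,r2:79,r3:Add1
  c16: -  regs: r0:6241,r1:7,r2:79,r3:Add1

STATUS = VALUE 6241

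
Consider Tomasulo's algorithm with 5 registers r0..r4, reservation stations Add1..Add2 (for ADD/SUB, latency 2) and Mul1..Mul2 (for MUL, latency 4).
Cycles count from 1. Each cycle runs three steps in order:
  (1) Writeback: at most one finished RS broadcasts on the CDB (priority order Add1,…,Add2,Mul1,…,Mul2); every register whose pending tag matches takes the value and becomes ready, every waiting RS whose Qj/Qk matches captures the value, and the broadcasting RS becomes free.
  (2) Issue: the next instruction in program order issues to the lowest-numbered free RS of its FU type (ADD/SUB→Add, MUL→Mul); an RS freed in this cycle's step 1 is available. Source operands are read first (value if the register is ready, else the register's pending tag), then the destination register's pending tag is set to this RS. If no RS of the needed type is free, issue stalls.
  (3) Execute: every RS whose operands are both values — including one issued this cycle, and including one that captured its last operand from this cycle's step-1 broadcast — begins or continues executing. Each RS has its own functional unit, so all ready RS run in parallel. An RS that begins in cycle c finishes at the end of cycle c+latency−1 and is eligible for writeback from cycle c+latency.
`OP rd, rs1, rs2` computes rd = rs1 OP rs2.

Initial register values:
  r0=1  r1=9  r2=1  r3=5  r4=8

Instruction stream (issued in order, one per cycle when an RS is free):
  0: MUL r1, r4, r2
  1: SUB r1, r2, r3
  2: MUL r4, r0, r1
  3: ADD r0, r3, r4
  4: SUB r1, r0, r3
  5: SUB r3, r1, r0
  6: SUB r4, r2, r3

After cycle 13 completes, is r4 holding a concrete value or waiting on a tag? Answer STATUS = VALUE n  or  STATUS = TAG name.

STATUS = TAG Add2

c1: issue MUL r1<-Mul1 | r0:1,r1:Mul1,r2:1,r3:5,r4:8
c2: issue SUB r1<-Add1 | r0:1,r1:Add1,r2:1,r3:5,r4:8
c3: issue MUL r4<-Mul2 | r0:1,r1:Add1,r2:1,r3:5,r4:Mul2
c4: CDB Add1=-4; issue ADD r0<-Add1 | r0:Add1,r1:-4,r2:1,r3:5,r4:Mul2
c5: CDB Mul1=8; issue SUB r1<-Add2 | r0:Add1,r1:Add2,r2:1,r3:5,r4:Mul2
c6: stall | r0:Add1,r1:Add2,r2:1,r3:5,r4:Mul2
c7: stall | r0:Add1,r1:Add2,r2:1,r3:5,r4:Mul2
c8: CDB Mul2=-4; stall | r0:Add1,r1:Add2,r2:1,r3:5,r4:-4
c9: stall | r0:Add1,r1:Add2,r2:1,r3:5,r4:-4
c10: CDB Add1=1; issue SUB r3<-Add1 | r0:1,r1:Add2,r2:1,r3:Add1,r4:-4
c11: stall | r0:1,r1:Add2,r2:1,r3:Add1,r4:-4
c12: CDB Add2=-4; issue SUB r4<-Add2 | r0:1,r1:-4,r2:1,r3:Add1,r4:Add2
c13: - | r0:1,r1:-4,r2:1,r3:Add1,r4:Add2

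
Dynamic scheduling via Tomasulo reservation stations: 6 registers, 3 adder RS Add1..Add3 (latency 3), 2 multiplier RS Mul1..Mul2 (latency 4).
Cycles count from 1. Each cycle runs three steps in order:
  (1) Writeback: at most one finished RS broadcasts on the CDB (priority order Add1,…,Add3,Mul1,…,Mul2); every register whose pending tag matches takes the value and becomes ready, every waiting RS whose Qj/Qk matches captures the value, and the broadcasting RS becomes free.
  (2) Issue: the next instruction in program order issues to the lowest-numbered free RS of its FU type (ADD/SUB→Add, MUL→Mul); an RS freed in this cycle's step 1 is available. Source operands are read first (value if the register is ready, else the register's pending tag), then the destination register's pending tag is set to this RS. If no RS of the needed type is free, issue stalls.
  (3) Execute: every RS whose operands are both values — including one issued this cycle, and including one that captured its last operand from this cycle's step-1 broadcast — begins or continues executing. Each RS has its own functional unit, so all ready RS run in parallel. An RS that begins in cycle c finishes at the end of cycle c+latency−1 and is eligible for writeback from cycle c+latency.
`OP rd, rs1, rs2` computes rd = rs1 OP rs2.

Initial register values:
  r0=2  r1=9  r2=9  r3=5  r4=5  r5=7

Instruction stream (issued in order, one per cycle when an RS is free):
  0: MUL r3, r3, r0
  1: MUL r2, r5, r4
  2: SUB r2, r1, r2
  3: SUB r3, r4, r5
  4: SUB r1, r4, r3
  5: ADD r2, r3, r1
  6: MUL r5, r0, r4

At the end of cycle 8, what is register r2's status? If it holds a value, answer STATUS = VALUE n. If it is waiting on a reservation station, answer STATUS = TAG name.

  c1: issue MUL r3<-Mul1  regs: r0:2,r1:9,r2:9,r3:Mul1,r4:5,r5:7
  c2: issue MUL r2<-Mul2  regs: r0:2,r1:9,r2:Mul2,r3:Mul1,r4:5,r5:7
  c3: issue SUB r2<-Add1  regs: r0:2,r1:9,r2:Add1,r3:Mul1,r4:5,r5:7
  c4: issue SUB r3<-Add2  regs: r0:2,r1:9,r2:Add1,r3:Add2,r4:5,r5:7
  c5: CDB Mul1=10; issue SUB r1<-Add3  regs: r0:2,r1:Add3,r2:Add1,r3:Add2,r4:5,r5:7
  c6: CDB Mul2=35; stall  regs: r0:2,r1:Add3,r2:Add1,r3:Add2,r4:5,r5:7
  c7: CDB Add2=-2; issue ADD r2<-Add2  regs: r0:2,r1:Add3,r2:Add2,r3:-2,r4:5,r5:7
  c8: issue MUL r5<-Mul1  regs: r0:2,r1:Add3,r2:Add2,r3:-2,r4:5,r5:Mul1

STATUS = TAG Add2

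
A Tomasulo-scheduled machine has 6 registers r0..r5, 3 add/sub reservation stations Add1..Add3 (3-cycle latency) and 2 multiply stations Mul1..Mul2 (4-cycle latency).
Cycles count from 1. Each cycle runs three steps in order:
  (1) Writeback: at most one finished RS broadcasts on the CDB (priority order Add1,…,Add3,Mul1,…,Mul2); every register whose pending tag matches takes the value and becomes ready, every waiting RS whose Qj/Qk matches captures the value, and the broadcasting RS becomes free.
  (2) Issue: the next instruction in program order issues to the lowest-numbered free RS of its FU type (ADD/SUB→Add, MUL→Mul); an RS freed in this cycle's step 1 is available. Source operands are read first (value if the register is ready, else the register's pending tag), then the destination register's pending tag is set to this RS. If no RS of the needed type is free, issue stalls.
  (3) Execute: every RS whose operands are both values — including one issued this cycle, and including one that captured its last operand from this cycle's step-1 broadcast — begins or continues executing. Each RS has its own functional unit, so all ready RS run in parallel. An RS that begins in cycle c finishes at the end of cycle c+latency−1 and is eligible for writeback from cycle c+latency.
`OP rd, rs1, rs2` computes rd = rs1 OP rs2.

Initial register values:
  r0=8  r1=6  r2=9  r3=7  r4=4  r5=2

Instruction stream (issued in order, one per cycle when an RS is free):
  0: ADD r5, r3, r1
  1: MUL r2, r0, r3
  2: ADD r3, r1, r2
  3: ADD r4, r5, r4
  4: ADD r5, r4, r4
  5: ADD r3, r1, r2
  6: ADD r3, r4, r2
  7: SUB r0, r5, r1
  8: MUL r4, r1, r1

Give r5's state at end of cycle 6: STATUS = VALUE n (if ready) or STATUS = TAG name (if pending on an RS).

STATUS = TAG Add3

  c1: issue ADD r5<-Add1  regs: r0:8,r1:6,r2:9,r3:7,r4:4,r5:Add1
  c2: issue MUL r2<-Mul1  regs: r0:8,r1:6,r2:Mul1,r3:7,r4:4,r5:Add1
  c3: issue ADD r3<-Add2  regs: r0:8,r1:6,r2:Mul1,r3:Add2,r4:4,r5:Add1
  c4: CDB Add1=13; issue ADD r4<-Add1  regs: r0:8,r1:6,r2:Mul1,r3:Add2,r4:Add1,r5:13
  c5: issue ADD r5<-Add3  regs: r0:8,r1:6,r2:Mul1,r3:Add2,r4:Add1,r5:Add3
  c6: CDB Mul1=56; stall  regs: r0:8,r1:6,r2:56,r3:Add2,r4:Add1,r5:Add3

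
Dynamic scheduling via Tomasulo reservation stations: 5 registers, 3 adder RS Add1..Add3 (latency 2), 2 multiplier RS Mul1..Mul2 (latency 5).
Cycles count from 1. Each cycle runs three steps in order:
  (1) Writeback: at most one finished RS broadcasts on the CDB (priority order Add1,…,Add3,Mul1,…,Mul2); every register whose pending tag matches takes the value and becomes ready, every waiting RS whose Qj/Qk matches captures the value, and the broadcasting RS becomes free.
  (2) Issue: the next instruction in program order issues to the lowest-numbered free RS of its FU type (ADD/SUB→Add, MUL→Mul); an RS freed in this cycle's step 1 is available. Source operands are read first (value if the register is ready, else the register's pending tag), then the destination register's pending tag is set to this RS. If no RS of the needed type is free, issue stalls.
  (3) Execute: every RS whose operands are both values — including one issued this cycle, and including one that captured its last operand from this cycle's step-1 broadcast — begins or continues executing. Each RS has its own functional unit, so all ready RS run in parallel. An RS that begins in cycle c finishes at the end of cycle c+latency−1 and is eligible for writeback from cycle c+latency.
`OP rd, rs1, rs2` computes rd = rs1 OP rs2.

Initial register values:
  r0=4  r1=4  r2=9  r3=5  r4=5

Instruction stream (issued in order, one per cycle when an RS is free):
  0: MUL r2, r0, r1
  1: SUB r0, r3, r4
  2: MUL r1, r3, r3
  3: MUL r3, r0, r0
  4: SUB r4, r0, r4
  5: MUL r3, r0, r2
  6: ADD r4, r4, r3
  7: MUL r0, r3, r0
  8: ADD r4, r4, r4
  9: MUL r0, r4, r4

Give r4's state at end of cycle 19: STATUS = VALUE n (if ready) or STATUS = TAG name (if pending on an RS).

c1: issue MUL r2<-Mul1 | r0:4,r1:4,r2:Mul1,r3:5,r4:5
c2: issue SUB r0<-Add1 | r0:Add1,r1:4,r2:Mul1,r3:5,r4:5
c3: issue MUL r1<-Mul2 | r0:Add1,r1:Mul2,r2:Mul1,r3:5,r4:5
c4: CDB Add1=0; stall | r0:0,r1:Mul2,r2:Mul1,r3:5,r4:5
c5: stall | r0:0,r1:Mul2,r2:Mul1,r3:5,r4:5
c6: CDB Mul1=16; issue MUL r3<-Mul1 | r0:0,r1:Mul2,r2:16,r3:Mul1,r4:5
c7: issue SUB r4<-Add1 | r0:0,r1:Mul2,r2:16,r3:Mul1,r4:Add1
c8: CDB Mul2=25; issue MUL r3<-Mul2 | r0:0,r1:25,r2:16,r3:Mul2,r4:Add1
c9: CDB Add1=-5; issue ADD r4<-Add1 | r0:0,r1:25,r2:16,r3:Mul2,r4:Add1
c10: stall | r0:0,r1:25,r2:16,r3:Mul2,r4:Add1
c11: CDB Mul1=0; issue MUL r0<-Mul1 | r0:Mul1,r1:25,r2:16,r3:Mul2,r4:Add1
c12: issue ADD r4<-Add2 | r0:Mul1,r1:25,r2:16,r3:Mul2,r4:Add2
c13: CDB Mul2=0; issue MUL r0<-Mul2 | r0:Mul2,r1:25,r2:16,r3:0,r4:Add2
c14: - | r0:Mul2,r1:25,r2:16,r3:0,r4:Add2
c15: CDB Add1=-5 | r0:Mul2,r1:25,r2:16,r3:0,r4:Add2
c16: - | r0:Mul2,r1:25,r2:16,r3:0,r4:Add2
c17: CDB Add2=-10 | r0:Mul2,r1:25,r2:16,r3:0,r4:-10
c18: CDB Mul1=0 | r0:Mul2,r1:25,r2:16,r3:0,r4:-10
c19: - | r0:Mul2,r1:25,r2:16,r3:0,r4:-10

STATUS = VALUE -10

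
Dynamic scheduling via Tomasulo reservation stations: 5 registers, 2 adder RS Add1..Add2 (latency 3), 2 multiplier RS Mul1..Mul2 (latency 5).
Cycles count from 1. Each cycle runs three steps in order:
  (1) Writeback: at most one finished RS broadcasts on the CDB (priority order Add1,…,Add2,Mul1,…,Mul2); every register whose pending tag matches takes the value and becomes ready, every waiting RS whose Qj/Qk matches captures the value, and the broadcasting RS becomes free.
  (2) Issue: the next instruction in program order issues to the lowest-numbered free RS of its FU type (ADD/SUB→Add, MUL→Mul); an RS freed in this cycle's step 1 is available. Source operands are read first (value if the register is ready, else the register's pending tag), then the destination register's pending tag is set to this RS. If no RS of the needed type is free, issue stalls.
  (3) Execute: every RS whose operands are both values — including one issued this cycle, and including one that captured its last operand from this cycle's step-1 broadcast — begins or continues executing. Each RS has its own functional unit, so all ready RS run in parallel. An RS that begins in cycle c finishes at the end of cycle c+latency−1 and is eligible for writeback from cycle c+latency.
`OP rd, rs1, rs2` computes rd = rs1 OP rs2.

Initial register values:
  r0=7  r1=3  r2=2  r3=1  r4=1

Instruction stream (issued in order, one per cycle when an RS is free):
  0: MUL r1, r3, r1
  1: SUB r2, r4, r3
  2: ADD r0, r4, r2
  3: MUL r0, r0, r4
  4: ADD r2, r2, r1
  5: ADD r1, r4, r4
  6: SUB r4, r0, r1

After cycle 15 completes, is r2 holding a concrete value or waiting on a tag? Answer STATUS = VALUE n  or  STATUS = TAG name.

STATUS = VALUE 3

cycle 1: issue MUL r1<-Mul1 // r0:7,r1:Mul1,r2:2,r3:1,r4:1
cycle 2: issue SUB r2<-Add1 // r0:7,r1:Mul1,r2:Add1,r3:1,r4:1
cycle 3: issue ADD r0<-Add2 // r0:Add2,r1:Mul1,r2:Add1,r3:1,r4:1
cycle 4: issue MUL r0<-Mul2 // r0:Mul2,r1:Mul1,r2:Add1,r3:1,r4:1
cycle 5: CDB Add1=0; issue ADD r2<-Add1 // r0:Mul2,r1:Mul1,r2:Add1,r3:1,r4:1
cycle 6: CDB Mul1=3; stall // r0:Mul2,r1:3,r2:Add1,r3:1,r4:1
cycle 7: stall // r0:Mul2,r1:3,r2:Add1,r3:1,r4:1
cycle 8: CDB Add2=1; issue ADD r1<-Add2 // r0:Mul2,r1:Add2,r2:Add1,r3:1,r4:1
cycle 9: CDB Add1=3; issue SUB r4<-Add1 // r0:Mul2,r1:Add2,r2:3,r3:1,r4:Add1
cycle 10: - // r0:Mul2,r1:Add2,r2:3,r3:1,r4:Add1
cycle 11: CDB Add2=2 // r0:Mul2,r1:2,r2:3,r3:1,r4:Add1
cycle 12: - // r0:Mul2,r1:2,r2:3,r3:1,r4:Add1
cycle 13: CDB Mul2=1 // r0:1,r1:2,r2:3,r3:1,r4:Add1
cycle 14: - // r0:1,r1:2,r2:3,r3:1,r4:Add1
cycle 15: - // r0:1,r1:2,r2:3,r3:1,r4:Add1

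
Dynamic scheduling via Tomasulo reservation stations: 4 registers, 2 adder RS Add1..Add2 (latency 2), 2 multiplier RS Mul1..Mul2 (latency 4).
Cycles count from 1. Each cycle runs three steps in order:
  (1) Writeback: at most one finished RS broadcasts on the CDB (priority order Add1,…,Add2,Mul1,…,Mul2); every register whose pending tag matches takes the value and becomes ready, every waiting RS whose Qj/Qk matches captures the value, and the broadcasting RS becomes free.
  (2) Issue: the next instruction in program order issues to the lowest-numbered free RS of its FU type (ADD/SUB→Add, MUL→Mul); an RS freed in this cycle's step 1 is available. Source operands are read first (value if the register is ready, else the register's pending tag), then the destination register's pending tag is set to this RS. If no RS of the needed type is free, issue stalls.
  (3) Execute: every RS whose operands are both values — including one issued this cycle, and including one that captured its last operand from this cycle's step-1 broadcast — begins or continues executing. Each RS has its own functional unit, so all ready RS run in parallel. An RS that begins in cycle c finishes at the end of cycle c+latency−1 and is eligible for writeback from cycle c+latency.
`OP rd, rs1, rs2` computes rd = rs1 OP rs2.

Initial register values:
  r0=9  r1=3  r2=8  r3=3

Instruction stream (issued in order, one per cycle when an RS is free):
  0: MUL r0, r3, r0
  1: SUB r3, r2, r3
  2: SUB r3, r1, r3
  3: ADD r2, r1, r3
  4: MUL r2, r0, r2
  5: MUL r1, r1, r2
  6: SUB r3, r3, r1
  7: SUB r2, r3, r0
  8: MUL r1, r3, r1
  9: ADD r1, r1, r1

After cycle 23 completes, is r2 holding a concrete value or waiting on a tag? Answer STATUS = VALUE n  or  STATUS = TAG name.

c1: issue MUL r0<-Mul1 | r0:Mul1,r1:3,r2:8,r3:3
c2: issue SUB r3<-Add1 | r0:Mul1,r1:3,r2:8,r3:Add1
c3: issue SUB r3<-Add2 | r0:Mul1,r1:3,r2:8,r3:Add2
c4: CDB Add1=5; issue ADD r2<-Add1 | r0:Mul1,r1:3,r2:Add1,r3:Add2
c5: CDB Mul1=27; issue MUL r2<-Mul1 | r0:27,r1:3,r2:Mul1,r3:Add2
c6: CDB Add2=-2; issue MUL r1<-Mul2 | r0:27,r1:Mul2,r2:Mul1,r3:-2
c7: issue SUB r3<-Add2 | r0:27,r1:Mul2,r2:Mul1,r3:Add2
c8: CDB Add1=1; issue SUB r2<-Add1 | r0:27,r1:Mul2,r2:Add1,r3:Add2
c9: stall | r0:27,r1:Mul2,r2:Add1,r3:Add2
c10: stall | r0:27,r1:Mul2,r2:Add1,r3:Add2
c11: stall | r0:27,r1:Mul2,r2:Add1,r3:Add2
c12: CDB Mul1=27; issue MUL r1<-Mul1 | r0:27,r1:Mul1,r2:Add1,r3:Add2
c13: stall | r0:27,r1:Mul1,r2:Add1,r3:Add2
c14: stall | r0:27,r1:Mul1,r2:Add1,r3:Add2
c15: stall | r0:27,r1:Mul1,r2:Add1,r3:Add2
c16: CDB Mul2=81; stall | r0:27,r1:Mul1,r2:Add1,r3:Add2
c17: stall | r0:27,r1:Mul1,r2:Add1,r3:Add2
c18: CDB Add2=-83; issue ADD r1<-Add2 | r0:27,r1:Add2,r2:Add1,r3:-83
c19: - | r0:27,r1:Add2,r2:Add1,r3:-83
c20: CDB Add1=-110 | r0:27,r1:Add2,r2:-110,r3:-83
c21: - | r0:27,r1:Add2,r2:-110,r3:-83
c22: CDB Mul1=-6723 | r0:27,r1:Add2,r2:-110,r3:-83
c23: - | r0:27,r1:Add2,r2:-110,r3:-83

STATUS = VALUE -110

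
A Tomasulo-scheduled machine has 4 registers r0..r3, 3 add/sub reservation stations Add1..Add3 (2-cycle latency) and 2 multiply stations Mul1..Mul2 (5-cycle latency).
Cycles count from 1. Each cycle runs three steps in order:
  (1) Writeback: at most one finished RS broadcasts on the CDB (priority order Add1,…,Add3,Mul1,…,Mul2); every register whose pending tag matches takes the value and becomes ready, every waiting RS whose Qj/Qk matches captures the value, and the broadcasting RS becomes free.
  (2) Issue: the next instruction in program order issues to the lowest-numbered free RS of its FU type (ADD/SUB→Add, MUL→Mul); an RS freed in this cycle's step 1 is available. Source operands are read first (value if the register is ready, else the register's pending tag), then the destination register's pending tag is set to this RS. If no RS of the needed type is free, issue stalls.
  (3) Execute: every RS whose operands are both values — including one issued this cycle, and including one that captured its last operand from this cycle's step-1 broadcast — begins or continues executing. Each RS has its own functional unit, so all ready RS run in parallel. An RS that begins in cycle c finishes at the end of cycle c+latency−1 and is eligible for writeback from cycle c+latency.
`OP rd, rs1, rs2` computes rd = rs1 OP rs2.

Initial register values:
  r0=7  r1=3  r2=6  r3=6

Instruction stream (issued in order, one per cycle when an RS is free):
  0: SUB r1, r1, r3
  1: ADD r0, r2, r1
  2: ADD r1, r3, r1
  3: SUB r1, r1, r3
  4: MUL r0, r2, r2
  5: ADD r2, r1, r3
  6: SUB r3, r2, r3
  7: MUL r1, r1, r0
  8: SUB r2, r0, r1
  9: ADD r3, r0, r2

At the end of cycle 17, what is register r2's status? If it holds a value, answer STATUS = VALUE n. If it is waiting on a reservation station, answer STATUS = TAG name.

c1: issue SUB r1<-Add1 | r0:7,r1:Add1,r2:6,r3:6
c2: issue ADD r0<-Add2 | r0:Add2,r1:Add1,r2:6,r3:6
c3: CDB Add1=-3; issue ADD r1<-Add1 | r0:Add2,r1:Add1,r2:6,r3:6
c4: issue SUB r1<-Add3 | r0:Add2,r1:Add3,r2:6,r3:6
c5: CDB Add1=3; issue MUL r0<-Mul1 | r0:Mul1,r1:Add3,r2:6,r3:6
c6: CDB Add2=3; issue ADD r2<-Add1 | r0:Mul1,r1:Add3,r2:Add1,r3:6
c7: CDB Add3=-3; issue SUB r3<-Add2 | r0:Mul1,r1:-3,r2:Add1,r3:Add2
c8: issue MUL r1<-Mul2 | r0:Mul1,r1:Mul2,r2:Add1,r3:Add2
c9: CDB Add1=3; issue SUB r2<-Add1 | r0:Mul1,r1:Mul2,r2:Add1,r3:Add2
c10: CDB Mul1=36; issue ADD r3<-Add3 | r0:36,r1:Mul2,r2:Add1,r3:Add3
c11: CDB Add2=-3 | r0:36,r1:Mul2,r2:Add1,r3:Add3
c12: - | r0:36,r1:Mul2,r2:Add1,r3:Add3
c13: - | r0:36,r1:Mul2,r2:Add1,r3:Add3
c14: - | r0:36,r1:Mul2,r2:Add1,r3:Add3
c15: CDB Mul2=-108 | r0:36,r1:-108,r2:Add1,r3:Add3
c16: - | r0:36,r1:-108,r2:Add1,r3:Add3
c17: CDB Add1=144 | r0:36,r1:-108,r2:144,r3:Add3

STATUS = VALUE 144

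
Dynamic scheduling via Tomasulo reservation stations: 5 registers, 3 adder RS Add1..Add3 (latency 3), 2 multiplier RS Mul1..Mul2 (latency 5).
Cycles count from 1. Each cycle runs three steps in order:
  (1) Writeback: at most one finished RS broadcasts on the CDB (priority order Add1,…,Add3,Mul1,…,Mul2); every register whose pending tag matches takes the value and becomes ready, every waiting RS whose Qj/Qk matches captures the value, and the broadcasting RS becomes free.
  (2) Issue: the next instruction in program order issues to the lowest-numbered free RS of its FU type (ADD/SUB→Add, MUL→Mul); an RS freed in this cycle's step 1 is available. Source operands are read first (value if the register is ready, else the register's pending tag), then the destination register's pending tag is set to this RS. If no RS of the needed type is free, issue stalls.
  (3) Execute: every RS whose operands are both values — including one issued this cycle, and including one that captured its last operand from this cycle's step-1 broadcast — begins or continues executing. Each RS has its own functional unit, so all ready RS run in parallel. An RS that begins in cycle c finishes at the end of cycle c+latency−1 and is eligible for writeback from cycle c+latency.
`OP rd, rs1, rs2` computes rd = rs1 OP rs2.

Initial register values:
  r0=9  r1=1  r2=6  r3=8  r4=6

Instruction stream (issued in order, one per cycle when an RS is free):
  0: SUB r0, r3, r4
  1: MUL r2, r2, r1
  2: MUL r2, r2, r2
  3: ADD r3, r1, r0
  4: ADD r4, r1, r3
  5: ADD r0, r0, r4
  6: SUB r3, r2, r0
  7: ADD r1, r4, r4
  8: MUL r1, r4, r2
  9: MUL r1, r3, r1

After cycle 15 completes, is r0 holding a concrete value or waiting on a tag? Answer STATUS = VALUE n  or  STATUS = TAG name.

c1: issue SUB r0<-Add1 | r0:Add1,r1:1,r2:6,r3:8,r4:6
c2: issue MUL r2<-Mul1 | r0:Add1,r1:1,r2:Mul1,r3:8,r4:6
c3: issue MUL r2<-Mul2 | r0:Add1,r1:1,r2:Mul2,r3:8,r4:6
c4: CDB Add1=2; issue ADD r3<-Add1 | r0:2,r1:1,r2:Mul2,r3:Add1,r4:6
c5: issue ADD r4<-Add2 | r0:2,r1:1,r2:Mul2,r3:Add1,r4:Add2
c6: issue ADD r0<-Add3 | r0:Add3,r1:1,r2:Mul2,r3:Add1,r4:Add2
c7: CDB Add1=3; issue SUB r3<-Add1 | r0:Add3,r1:1,r2:Mul2,r3:Add1,r4:Add2
c8: CDB Mul1=6; stall | r0:Add3,r1:1,r2:Mul2,r3:Add1,r4:Add2
c9: stall | r0:Add3,r1:1,r2:Mul2,r3:Add1,r4:Add2
c10: CDB Add2=4; issue ADD r1<-Add2 | r0:Add3,r1:Add2,r2:Mul2,r3:Add1,r4:4
c11: issue MUL r1<-Mul1 | r0:Add3,r1:Mul1,r2:Mul2,r3:Add1,r4:4
c12: stall | r0:Add3,r1:Mul1,r2:Mul2,r3:Add1,r4:4
c13: CDB Add2=8; stall | r0:Add3,r1:Mul1,r2:Mul2,r3:Add1,r4:4
c14: CDB Add3=6; stall | r0:6,r1:Mul1,r2:Mul2,r3:Add1,r4:4
c15: CDB Mul2=36; issue MUL r1<-Mul2 | r0:6,r1:Mul2,r2:36,r3:Add1,r4:4

STATUS = VALUE 6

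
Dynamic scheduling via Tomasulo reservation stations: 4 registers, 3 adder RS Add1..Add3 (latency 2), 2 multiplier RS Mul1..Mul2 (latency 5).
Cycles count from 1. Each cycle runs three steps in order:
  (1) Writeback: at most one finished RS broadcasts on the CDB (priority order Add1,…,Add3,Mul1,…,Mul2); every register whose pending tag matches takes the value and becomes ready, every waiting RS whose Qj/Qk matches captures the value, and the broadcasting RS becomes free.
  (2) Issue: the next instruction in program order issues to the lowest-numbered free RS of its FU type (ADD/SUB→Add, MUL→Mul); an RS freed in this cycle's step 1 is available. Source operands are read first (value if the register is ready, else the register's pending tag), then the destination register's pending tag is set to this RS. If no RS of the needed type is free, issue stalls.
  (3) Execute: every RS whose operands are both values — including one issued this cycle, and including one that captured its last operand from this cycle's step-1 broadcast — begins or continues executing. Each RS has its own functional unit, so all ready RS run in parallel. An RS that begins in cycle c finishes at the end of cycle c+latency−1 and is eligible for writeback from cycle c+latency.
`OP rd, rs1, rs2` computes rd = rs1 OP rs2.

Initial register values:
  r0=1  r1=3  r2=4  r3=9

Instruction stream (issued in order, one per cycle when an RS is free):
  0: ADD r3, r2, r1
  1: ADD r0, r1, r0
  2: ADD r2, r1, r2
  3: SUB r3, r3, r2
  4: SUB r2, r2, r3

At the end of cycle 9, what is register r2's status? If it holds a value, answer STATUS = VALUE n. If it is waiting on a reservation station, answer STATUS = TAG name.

  c1: issue ADD r3<-Add1  regs: r0:1,r1:3,r2:4,r3:Add1
  c2: issue ADD r0<-Add2  regs: r0:Add2,r1:3,r2:4,r3:Add1
  c3: CDB Add1=7; issue ADD r2<-Add1  regs: r0:Add2,r1:3,r2:Add1,r3:7
  c4: CDB Add2=4; issue SUB r3<-Add2  regs: r0:4,r1:3,r2:Add1,r3:Add2
  c5: CDB Add1=7; issue SUB r2<-Add1  regs: r0:4,r1:3,r2:Add1,r3:Add2
  c6: -  regs: r0:4,r1:3,r2:Add1,r3:Add2
  c7: CDB Add2=0  regs: r0:4,r1:3,r2:Add1,r3:0
  c8: -  regs: r0:4,r1:3,r2:Add1,r3:0
  c9: CDB Add1=7  regs: r0:4,r1:3,r2:7,r3:0

STATUS = VALUE 7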